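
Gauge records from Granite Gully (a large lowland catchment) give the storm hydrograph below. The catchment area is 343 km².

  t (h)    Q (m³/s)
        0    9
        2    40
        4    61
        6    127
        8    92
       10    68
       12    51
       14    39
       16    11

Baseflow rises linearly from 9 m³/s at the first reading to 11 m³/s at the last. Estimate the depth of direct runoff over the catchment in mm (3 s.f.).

d ≈ 8.56 mm

Direct runoff: 0.00, 30.75, 51.50, 117.25, 82.00, 57.75, 40.50, 28.25, 0.00 m³/s; ΣQ_DR = 408.0 m³/s.
V = ΣQ_DR · Δt = 408.0 × 7200 s = 2.938 × 10^6 m³.
Over A = 343 km², depth = V / A = 8.56 mm.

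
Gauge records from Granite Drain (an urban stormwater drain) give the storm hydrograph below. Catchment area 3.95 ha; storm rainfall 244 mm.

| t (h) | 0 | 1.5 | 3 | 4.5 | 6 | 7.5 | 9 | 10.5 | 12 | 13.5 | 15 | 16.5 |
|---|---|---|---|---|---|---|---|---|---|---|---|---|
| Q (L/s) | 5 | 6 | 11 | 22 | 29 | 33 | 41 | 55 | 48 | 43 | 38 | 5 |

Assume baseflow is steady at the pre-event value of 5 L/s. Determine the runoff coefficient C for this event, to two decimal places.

C ≈ 0.15

ΣQ_DR = 276.0 L/s; V = ΣQ_DR·Δt = 1.490 × 10^6 L.
Runoff depth d = V / A = 37.73 mm.
C = d / P = 37.73 / 244 = 0.15.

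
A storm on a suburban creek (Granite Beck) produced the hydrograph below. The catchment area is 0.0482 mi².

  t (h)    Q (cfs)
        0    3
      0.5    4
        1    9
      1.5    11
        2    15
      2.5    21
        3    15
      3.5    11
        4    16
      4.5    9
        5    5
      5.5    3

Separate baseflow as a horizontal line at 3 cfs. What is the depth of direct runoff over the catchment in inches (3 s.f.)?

d ≈ 1.38 in

Direct runoff: 0.0, 1.0, 6.0, 8.0, 12.0, 18.0, 12.0, 8.0, 13.0, 6.0, 2.0, 0.0 cfs; ΣQ_DR = 86.00 cfs.
V = ΣQ_DR · Δt = 86.00 × 1800 s = 1.548 × 10^5 ft³.
Over A = 0.0482 mi², depth = V / A = 1.38 in.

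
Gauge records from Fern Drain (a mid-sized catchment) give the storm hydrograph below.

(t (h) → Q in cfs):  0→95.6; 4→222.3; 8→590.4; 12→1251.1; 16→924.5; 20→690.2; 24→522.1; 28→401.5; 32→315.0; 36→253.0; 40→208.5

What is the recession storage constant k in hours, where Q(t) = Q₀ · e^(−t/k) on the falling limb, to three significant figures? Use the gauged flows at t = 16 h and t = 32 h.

On the falling limb, Q drops from 924.5 to 315.0 cfs between t = 16 h and t = 32 h (Δt = 16 h).
k = −Δt / ln(Q₂/Q₁) = −16 / ln(315.0/924.5) = 14.9 h.

k ≈ 14.9 h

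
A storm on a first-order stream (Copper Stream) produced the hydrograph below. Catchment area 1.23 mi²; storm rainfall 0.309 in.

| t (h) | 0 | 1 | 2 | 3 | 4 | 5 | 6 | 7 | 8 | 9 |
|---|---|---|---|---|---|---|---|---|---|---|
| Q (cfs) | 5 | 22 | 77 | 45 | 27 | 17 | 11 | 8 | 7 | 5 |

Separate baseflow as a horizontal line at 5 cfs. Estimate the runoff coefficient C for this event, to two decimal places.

C ≈ 0.71

ΣQ_DR = 174.0 cfs; V = ΣQ_DR·Δt = 6.264 × 10^5 ft³.
Runoff depth d = V / A = 0.2192 in.
C = d / P = 0.2192 / 0.309 = 0.71.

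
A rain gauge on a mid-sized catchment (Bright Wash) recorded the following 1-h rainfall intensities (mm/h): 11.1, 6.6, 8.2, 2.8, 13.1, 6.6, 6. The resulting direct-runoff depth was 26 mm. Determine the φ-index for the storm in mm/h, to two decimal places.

Only the 6 blocks with intensity above φ contribute runoff: 11.1, 6.6, 8.2, 13.1, 6.6, 6 mm/h.
Σ(I−φ)·Δt = d  ⇒  (11.1+6.6+8.2+13.1+6.6+6 − 6φ)·1 = 26
φ = (51.60 − 26/1) / 6 = 4.27 mm/h.

φ ≈ 4.27 mm/h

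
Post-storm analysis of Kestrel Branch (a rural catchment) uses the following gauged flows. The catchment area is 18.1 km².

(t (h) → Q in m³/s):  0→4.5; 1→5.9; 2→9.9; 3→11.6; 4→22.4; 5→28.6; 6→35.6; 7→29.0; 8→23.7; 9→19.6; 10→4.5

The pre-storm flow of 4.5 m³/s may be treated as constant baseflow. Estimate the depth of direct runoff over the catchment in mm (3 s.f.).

Direct runoff: 0.0, 1.4, 5.4, 7.1, 17.9, 24.1, 31.1, 24.5, 19.2, 15.1, 0.0 m³/s; ΣQ_DR = 145.8 m³/s.
V = ΣQ_DR · Δt = 145.8 × 3600 s = 5.249 × 10^5 m³.
Over A = 18.1 km², depth = V / A = 29.0 mm.

d ≈ 29.0 mm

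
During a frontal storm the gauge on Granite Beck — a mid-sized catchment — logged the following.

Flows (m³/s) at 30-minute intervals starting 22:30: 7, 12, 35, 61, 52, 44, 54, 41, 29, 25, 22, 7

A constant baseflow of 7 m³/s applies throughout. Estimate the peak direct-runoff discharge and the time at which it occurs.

Q_p = 54.0 m³/s at t = 00:00

Subtracting baseflow gives direct-runoff ordinates: 0.0, 5.0, 28.0, 54.0, 45.0, 37.0, 47.0, 34.0, 22.0, 18.0, 15.0, 0.0 m³/s.
The maximum is 54.0 m³/s, occurring at the reading for t = 00:00.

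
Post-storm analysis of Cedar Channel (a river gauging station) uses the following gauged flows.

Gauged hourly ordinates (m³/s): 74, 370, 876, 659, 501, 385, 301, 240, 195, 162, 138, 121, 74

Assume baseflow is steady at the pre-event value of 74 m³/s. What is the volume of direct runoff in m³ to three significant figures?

V ≈ 1.13 × 10^7 m³

Direct-runoff ordinates (Q − Q_b): 0.0, 296.0, 802.0, 585.0, 427.0, 311.0, 227.0, 166.0, 121.0, 88.0, 64.0, 47.0, 0.0 m³/s.
ΣQ_DR = 3134 m³/s.
With Δt = 1 h = 3600 s, V = ΣQ_DR · Δt = 3134 × 3600 = 1.13 × 10^7 m³.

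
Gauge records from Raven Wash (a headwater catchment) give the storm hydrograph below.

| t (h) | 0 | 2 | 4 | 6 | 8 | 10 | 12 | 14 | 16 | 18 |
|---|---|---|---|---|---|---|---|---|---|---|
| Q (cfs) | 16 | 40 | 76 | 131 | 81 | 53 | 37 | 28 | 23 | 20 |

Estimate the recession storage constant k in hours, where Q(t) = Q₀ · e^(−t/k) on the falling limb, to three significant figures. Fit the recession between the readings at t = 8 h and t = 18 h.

On the falling limb, Q drops from 81 to 20 cfs between t = 8 h and t = 18 h (Δt = 10 h).
k = −Δt / ln(Q₂/Q₁) = −10 / ln(20/81) = 7.15 h.

k ≈ 7.15 h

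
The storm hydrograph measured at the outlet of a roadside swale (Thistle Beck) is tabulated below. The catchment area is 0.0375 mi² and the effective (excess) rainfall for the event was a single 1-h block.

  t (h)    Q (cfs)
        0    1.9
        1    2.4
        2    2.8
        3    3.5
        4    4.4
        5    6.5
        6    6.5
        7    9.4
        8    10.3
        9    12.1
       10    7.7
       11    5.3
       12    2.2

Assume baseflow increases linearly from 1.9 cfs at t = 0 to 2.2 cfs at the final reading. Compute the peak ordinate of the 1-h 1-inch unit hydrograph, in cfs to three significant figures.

Direct runoff: 0.00, 0.47, 0.85, 1.52, 2.40, 4.47, 4.45, 7.33, 8.20, 9.97, 5.55, 3.12, 0.00 cfs; ΣQ_DR = 48.35 cfs, peak = 9.97 cfs.
Runoff depth d = ΣQ_DR·Δt / A = 48.35 × 3600 / (0.0375 mi²) = 1.998 in.
The 1-inch UH is the DRH scaled by (1 in)/d, so U_p = 9.97 × 1/1.998 = 4.99 cfs.

U_p ≈ 4.99 cfs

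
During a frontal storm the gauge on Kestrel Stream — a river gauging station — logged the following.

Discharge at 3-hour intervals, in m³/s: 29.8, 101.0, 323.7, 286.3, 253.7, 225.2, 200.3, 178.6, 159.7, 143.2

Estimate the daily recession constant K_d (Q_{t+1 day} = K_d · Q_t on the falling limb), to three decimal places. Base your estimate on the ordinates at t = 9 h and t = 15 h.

K_d ≈ 0.383

Between t = 9 h and t = 15 h the flow falls from 286.3 to 225.2 m³/s over 2×3 h = 6 h.
Per-interval ratio K = (225.2/286.3)^(1/2) = 0.8869; K_d = K^(24/3) = 0.383.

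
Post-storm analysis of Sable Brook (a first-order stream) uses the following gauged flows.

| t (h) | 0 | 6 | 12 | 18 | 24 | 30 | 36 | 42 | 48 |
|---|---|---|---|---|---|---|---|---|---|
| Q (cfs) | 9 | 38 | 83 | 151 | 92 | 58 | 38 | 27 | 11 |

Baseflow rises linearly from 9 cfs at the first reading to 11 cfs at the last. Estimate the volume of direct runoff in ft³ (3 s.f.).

V ≈ 9.01 × 10^6 ft³

Direct-runoff ordinates (Q − Q_b): 0.00, 28.75, 73.50, 141.25, 82.00, 47.75, 27.50, 16.25, 0.00 cfs.
ΣQ_DR = 417.0 cfs.
With Δt = 6 h = 21600 s, V = ΣQ_DR · Δt = 417.0 × 21600 = 9.01 × 10^6 ft³.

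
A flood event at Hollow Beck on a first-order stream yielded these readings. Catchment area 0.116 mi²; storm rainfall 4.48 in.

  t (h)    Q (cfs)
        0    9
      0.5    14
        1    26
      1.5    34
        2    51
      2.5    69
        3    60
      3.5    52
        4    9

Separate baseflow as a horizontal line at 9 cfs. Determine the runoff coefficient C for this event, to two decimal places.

ΣQ_DR = 243.0 cfs; V = ΣQ_DR·Δt = 4.374 × 10^5 ft³.
Runoff depth d = V / A = 1.623 in.
C = d / P = 1.623 / 4.48 = 0.36.

C ≈ 0.36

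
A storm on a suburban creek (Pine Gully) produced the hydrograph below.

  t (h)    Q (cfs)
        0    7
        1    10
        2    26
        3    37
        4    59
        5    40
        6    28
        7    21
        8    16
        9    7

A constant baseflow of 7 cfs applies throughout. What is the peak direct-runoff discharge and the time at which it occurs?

Subtracting baseflow gives direct-runoff ordinates: 0.0, 3.0, 19.0, 30.0, 52.0, 33.0, 21.0, 14.0, 9.0, 0.0 cfs.
The maximum is 52.0 cfs, occurring at the reading for t = 4 h.

Q_p = 52.0 cfs at t = 4 h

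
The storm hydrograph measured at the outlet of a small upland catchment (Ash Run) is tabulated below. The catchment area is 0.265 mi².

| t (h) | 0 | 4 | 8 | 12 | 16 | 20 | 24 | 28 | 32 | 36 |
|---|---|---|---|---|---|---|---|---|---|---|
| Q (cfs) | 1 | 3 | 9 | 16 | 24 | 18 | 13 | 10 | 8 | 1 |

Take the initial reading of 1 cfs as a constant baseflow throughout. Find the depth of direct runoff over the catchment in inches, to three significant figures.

Direct runoff: 0.0, 2.0, 8.0, 15.0, 23.0, 17.0, 12.0, 9.0, 7.0, 0.0 cfs; ΣQ_DR = 93.00 cfs.
V = ΣQ_DR · Δt = 93.00 × 14400 s = 1.339 × 10^6 ft³.
Over A = 0.265 mi², depth = V / A = 2.18 in.

d ≈ 2.18 in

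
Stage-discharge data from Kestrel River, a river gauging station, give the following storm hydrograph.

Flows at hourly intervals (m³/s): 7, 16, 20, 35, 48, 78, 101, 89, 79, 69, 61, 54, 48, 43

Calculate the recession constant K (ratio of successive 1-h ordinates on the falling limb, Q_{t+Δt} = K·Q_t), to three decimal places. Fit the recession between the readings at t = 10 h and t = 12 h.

K ≈ 0.887

Using the recession-limb readings at t = 10 h and t = 12 h: Q falls from 61 to 48 m³/s over 2 intervals.
K = (Q₂/Q₁)^(1/2) = (48/61)^(1/2) = 0.887.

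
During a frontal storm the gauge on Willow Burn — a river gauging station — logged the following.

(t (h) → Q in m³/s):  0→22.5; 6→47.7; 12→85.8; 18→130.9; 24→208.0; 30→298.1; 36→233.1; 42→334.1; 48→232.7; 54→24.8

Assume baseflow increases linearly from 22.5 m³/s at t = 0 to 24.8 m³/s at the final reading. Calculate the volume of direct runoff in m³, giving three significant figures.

Direct-runoff ordinates (Q − Q_b): 0.00, 24.94, 62.79, 107.63, 184.48, 274.32, 209.07, 309.81, 208.16, 0.00 m³/s.
ΣQ_DR = 1381 m³/s.
With Δt = 6 h = 21600 s, V = ΣQ_DR · Δt = 1381 × 21600 = 2.98 × 10^7 m³.

V ≈ 2.98 × 10^7 m³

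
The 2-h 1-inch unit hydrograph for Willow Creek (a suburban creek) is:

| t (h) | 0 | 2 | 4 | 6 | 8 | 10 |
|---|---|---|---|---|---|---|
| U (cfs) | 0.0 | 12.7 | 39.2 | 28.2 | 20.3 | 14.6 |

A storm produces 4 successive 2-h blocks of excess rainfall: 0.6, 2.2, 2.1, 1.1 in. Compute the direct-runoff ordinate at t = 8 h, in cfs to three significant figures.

By discrete convolution, Q_j = Σ (P_i / 1 in) · U_{j−i}.
At t = 8 h (j=4): Q = (0.6/1)·20.3 + (2.2/1)·28.2 + (2.1/1)·39.2 + (1.1/1)·12.7 = 171 cfs.

Q ≈ 171 cfs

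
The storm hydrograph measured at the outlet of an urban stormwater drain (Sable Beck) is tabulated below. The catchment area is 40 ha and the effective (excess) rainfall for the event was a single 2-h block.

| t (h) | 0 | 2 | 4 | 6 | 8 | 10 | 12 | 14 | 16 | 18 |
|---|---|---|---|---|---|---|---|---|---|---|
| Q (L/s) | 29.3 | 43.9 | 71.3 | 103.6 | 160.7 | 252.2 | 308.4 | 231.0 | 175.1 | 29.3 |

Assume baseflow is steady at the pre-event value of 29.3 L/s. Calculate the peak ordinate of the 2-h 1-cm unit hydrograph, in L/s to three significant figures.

Direct runoff: 0.0, 14.6, 42.0, 74.3, 131.4, 222.9, 279.1, 201.7, 145.8, 0.0 L/s; ΣQ_DR = 1112 L/s, peak = 279.1 L/s.
Runoff depth d = ΣQ_DR·Δt / A = 1112 × 7200 / (40 ha) = 20.01 mm.
The 1-cm UH is the DRH scaled by (10 mm)/d, so U_p = 279.1 × 10/20.01 = 139 L/s.

U_p ≈ 139 L/s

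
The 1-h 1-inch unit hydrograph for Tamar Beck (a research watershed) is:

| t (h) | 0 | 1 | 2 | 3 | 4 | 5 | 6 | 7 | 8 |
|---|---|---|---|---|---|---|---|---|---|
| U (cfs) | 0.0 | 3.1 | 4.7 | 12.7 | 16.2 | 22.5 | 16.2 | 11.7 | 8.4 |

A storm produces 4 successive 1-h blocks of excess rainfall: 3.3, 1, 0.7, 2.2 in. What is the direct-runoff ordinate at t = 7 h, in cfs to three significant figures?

Q ≈ 106 cfs

By discrete convolution, Q_j = Σ (P_i / 1 in) · U_{j−i}.
At t = 7 h (j=7): Q = (3.3/1)·11.7 + (1/1)·16.2 + (0.7/1)·22.5 + (2.2/1)·16.2 = 106 cfs.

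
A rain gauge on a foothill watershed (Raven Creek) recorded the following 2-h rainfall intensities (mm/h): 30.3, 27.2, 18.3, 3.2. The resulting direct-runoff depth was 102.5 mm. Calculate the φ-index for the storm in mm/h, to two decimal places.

φ ≈ 8.18 mm/h

Only the 3 blocks with intensity above φ contribute runoff: 30.3, 27.2, 18.3 mm/h.
Σ(I−φ)·Δt = d  ⇒  (30.3+27.2+18.3 − 3φ)·2 = 102.5
φ = (75.80 − 102.5/2) / 3 = 8.18 mm/h.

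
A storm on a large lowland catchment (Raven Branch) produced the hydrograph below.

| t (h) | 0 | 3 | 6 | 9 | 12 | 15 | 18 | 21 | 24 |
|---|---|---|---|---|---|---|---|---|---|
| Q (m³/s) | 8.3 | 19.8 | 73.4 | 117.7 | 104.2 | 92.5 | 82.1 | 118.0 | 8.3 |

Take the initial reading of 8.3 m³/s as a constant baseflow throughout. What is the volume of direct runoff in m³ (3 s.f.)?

V ≈ 5.94 × 10^6 m³

Direct-runoff ordinates (Q − Q_b): 0.0, 11.5, 65.1, 109.4, 95.9, 84.2, 73.8, 109.7, 0.0 m³/s.
ΣQ_DR = 549.6 m³/s.
With Δt = 3 h = 10800 s, V = ΣQ_DR · Δt = 549.6 × 10800 = 5.94 × 10^6 m³.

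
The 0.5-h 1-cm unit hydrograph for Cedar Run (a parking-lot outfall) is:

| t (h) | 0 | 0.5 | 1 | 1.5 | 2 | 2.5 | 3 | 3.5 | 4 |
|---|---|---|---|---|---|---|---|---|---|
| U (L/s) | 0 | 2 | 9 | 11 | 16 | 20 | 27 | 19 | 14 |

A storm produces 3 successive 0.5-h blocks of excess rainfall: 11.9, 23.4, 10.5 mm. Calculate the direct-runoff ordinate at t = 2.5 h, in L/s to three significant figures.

By discrete convolution, Q_j = Σ (P_i / 10 mm) · U_{j−i}.
At t = 2.5 h (j=5): Q = (11.9/10)·20 + (23.4/10)·16 + (10.5/10)·11 = 72.8 L/s.

Q ≈ 72.8 L/s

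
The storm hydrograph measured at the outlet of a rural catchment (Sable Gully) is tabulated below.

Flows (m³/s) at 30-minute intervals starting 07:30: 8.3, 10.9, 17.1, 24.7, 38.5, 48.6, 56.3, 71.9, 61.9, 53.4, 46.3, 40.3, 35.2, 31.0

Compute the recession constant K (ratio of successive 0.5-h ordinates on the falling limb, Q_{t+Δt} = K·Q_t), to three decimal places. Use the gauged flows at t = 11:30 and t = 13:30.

Using the recession-limb readings at t = 11:30 and t = 13:30: Q falls from 61.9 to 35.2 m³/s over 4 intervals.
K = (Q₂/Q₁)^(1/4) = (35.2/61.9)^(1/4) = 0.868.

K ≈ 0.868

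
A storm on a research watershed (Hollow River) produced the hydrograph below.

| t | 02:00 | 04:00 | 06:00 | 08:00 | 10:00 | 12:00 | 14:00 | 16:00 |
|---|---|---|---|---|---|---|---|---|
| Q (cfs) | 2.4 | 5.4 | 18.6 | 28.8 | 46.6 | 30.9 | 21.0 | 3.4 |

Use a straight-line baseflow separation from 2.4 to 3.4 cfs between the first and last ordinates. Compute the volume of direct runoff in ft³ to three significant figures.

Direct-runoff ordinates (Q − Q_b): 0.00, 2.86, 15.91, 25.97, 43.63, 27.79, 17.74, 0.00 cfs.
ΣQ_DR = 133.9 cfs.
With Δt = 2 h = 7200 s, V = ΣQ_DR · Δt = 133.9 × 7200 = 9.64 × 10^5 ft³.

V ≈ 9.64 × 10^5 ft³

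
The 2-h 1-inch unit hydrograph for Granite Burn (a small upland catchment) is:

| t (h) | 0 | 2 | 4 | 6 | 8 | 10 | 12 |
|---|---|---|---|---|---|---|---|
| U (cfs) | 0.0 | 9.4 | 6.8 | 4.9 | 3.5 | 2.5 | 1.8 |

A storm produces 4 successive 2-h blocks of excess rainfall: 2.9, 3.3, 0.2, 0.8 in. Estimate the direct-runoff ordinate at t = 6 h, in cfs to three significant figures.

By discrete convolution, Q_j = Σ (P_i / 1 in) · U_{j−i}.
At t = 6 h (j=3): Q = (2.9/1)·4.9 + (3.3/1)·6.8 + (0.2/1)·9.4 + (0.8/1)·0.0 = 38.5 cfs.

Q ≈ 38.5 cfs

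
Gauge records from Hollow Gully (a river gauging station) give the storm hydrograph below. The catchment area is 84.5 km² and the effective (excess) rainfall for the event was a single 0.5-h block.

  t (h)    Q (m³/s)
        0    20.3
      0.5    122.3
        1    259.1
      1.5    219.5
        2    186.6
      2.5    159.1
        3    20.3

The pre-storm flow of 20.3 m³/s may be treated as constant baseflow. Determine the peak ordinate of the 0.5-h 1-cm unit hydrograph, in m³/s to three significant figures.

U_p ≈ 133 m³/s

Direct runoff: 0.0, 102.0, 238.8, 199.2, 166.3, 138.8, 0.0 m³/s; ΣQ_DR = 845.1 m³/s, peak = 238.8 m³/s.
Runoff depth d = ΣQ_DR·Δt / A = 845.1 × 1800 / (84.5 km²) = 18.00 mm.
The 1-cm UH is the DRH scaled by (10 mm)/d, so U_p = 238.8 × 10/18.00 = 133 m³/s.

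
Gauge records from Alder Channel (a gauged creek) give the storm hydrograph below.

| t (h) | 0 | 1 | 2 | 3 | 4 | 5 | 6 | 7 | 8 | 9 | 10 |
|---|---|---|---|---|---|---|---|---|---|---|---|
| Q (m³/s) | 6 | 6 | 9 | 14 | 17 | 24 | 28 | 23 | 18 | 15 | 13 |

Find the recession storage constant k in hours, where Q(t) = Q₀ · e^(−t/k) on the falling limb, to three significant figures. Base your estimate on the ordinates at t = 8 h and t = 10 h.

On the falling limb, Q drops from 18 to 13 m³/s between t = 8 h and t = 10 h (Δt = 2 h).
k = −Δt / ln(Q₂/Q₁) = −2 / ln(13/18) = 6.15 h.

k ≈ 6.15 h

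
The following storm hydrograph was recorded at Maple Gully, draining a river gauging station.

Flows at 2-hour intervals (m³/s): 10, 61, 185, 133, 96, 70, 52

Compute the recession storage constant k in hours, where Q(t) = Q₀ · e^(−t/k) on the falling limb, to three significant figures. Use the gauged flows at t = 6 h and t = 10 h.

k ≈ 6.23 h

On the falling limb, Q drops from 133 to 70 m³/s between t = 6 h and t = 10 h (Δt = 4 h).
k = −Δt / ln(Q₂/Q₁) = −4 / ln(70/133) = 6.23 h.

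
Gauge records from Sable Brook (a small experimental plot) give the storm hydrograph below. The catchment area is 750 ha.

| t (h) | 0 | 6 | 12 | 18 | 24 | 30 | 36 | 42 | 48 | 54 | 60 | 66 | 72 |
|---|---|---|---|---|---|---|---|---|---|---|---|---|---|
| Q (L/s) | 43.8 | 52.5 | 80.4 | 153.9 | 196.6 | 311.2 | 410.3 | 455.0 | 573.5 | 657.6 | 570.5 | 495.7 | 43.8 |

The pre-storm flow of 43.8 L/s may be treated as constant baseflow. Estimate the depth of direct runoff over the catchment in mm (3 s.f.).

d ≈ 10.0 mm

Direct runoff: 0.0, 8.7, 36.6, 110.1, 152.8, 267.4, 366.5, 411.2, 529.7, 613.8, 526.7, 451.9, 0.0 L/s; ΣQ_DR = 3475 L/s.
V = ΣQ_DR · Δt = 3475 × 21600 s = 7.507 × 10^7 L.
Over A = 750 ha, depth = V / A = 10.0 mm.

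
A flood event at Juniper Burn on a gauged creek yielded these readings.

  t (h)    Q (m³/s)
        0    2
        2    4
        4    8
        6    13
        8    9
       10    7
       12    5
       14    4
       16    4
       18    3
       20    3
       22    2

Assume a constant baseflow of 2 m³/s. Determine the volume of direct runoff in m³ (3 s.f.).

V ≈ 2.88 × 10^5 m³

Direct-runoff ordinates (Q − Q_b): 0.0, 2.0, 6.0, 11.0, 7.0, 5.0, 3.0, 2.0, 2.0, 1.0, 1.0, 0.0 m³/s.
ΣQ_DR = 40.00 m³/s.
With Δt = 2 h = 7200 s, V = ΣQ_DR · Δt = 40.00 × 7200 = 2.88 × 10^5 m³.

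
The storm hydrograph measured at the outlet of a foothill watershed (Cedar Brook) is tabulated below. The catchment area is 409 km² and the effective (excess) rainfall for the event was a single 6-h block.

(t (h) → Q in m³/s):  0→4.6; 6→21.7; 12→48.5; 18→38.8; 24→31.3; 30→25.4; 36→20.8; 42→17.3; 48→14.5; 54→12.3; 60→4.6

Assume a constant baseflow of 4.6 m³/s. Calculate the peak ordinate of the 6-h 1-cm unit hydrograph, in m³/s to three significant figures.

U_p ≈ 43.9 m³/s

Direct runoff: 0.0, 17.1, 43.9, 34.2, 26.7, 20.8, 16.2, 12.7, 9.9, 7.7, 0.0 m³/s; ΣQ_DR = 189.2 m³/s, peak = 43.9 m³/s.
Runoff depth d = ΣQ_DR·Δt / A = 189.2 × 21600 / (409 km²) = 9.992 mm.
The 1-cm UH is the DRH scaled by (10 mm)/d, so U_p = 43.9 × 10/9.992 = 43.9 m³/s.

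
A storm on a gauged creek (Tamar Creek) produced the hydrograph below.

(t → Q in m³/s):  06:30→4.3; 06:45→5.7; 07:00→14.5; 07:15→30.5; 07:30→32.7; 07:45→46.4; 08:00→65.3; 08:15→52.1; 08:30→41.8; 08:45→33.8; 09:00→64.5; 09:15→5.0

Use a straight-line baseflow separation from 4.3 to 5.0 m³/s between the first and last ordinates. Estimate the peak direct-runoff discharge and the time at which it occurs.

Q_p = 60.62 m³/s at t = 08:00

Subtracting baseflow gives direct-runoff ordinates: 0.00, 1.34, 10.07, 26.01, 28.15, 41.78, 60.62, 47.35, 36.99, 28.93, 59.56, 0.00 m³/s.
The maximum is 60.62 m³/s, occurring at the reading for t = 08:00.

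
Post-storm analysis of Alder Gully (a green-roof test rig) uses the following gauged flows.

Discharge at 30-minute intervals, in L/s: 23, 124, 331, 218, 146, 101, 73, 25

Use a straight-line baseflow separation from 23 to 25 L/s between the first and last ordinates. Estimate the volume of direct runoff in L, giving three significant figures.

V ≈ 1.53 × 10^6 L

Direct-runoff ordinates (Q − Q_b): 0.00, 100.71, 307.43, 194.14, 121.86, 76.57, 48.29, 0.00 L/s.
ΣQ_DR = 849.0 L/s.
With Δt = 0.5 h = 1800 s, V = ΣQ_DR · Δt = 849.0 × 1800 = 1.53 × 10^6 L.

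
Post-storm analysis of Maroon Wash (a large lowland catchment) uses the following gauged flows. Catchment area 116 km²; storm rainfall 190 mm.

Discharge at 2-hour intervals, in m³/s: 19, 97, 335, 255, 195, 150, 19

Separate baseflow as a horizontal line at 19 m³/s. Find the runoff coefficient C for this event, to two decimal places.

ΣQ_DR = 937.0 m³/s; V = ΣQ_DR·Δt = 6.746 × 10^6 m³.
Runoff depth d = V / A = 58.16 mm.
C = d / P = 58.16 / 190 = 0.31.

C ≈ 0.31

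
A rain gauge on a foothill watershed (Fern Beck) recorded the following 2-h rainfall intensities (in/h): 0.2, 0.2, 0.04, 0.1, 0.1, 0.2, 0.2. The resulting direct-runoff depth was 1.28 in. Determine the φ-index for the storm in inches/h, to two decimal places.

φ ≈ 0.06 in/h

Only the 6 blocks with intensity above φ contribute runoff: 0.2, 0.2, 0.1, 0.1, 0.2, 0.2 in/h.
Σ(I−φ)·Δt = d  ⇒  (0.2+0.2+0.1+0.1+0.2+0.2 − 6φ)·2 = 1.28
φ = (1.000 − 1.28/2) / 6 = 0.06 in/h.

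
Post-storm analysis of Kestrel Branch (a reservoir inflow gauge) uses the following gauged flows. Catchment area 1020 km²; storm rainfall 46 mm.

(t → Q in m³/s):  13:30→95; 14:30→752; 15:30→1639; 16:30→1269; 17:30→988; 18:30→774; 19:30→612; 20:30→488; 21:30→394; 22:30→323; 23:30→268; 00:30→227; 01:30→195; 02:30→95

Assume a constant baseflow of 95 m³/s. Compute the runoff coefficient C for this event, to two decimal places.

C ≈ 0.52

ΣQ_DR = 6789 m³/s; V = ΣQ_DR·Δt = 2.444 × 10^7 m³.
Runoff depth d = V / A = 23.96 mm.
C = d / P = 23.96 / 46 = 0.52.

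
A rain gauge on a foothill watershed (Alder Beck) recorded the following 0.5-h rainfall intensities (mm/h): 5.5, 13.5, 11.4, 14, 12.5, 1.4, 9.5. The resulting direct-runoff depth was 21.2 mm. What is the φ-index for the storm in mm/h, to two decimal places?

φ ≈ 4.00 mm/h

Only the 6 blocks with intensity above φ contribute runoff: 5.5, 13.5, 11.4, 14, 12.5, 9.5 mm/h.
Σ(I−φ)·Δt = d  ⇒  (5.5+13.5+11.4+14+12.5+9.5 − 6φ)·0.5 = 21.2
φ = (66.40 − 21.2/0.5) / 6 = 4.00 mm/h.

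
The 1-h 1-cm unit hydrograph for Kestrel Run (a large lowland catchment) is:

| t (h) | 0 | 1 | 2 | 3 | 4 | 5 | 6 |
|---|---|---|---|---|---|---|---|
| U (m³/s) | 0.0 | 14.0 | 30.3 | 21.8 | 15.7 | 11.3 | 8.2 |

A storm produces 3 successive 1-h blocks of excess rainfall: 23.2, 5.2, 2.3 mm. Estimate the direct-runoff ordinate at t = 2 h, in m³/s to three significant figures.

By discrete convolution, Q_j = Σ (P_i / 10 mm) · U_{j−i}.
At t = 2 h (j=2): Q = (23.2/10)·30.3 + (5.2/10)·14.0 + (2.3/10)·0.0 = 77.6 m³/s.

Q ≈ 77.6 m³/s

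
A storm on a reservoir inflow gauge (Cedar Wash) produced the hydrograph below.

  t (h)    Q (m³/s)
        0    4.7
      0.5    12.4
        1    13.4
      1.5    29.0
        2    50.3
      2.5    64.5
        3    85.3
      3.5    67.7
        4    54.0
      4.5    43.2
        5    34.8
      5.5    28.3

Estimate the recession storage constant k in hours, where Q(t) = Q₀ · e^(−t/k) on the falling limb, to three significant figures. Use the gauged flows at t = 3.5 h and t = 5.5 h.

k ≈ 2.29 h

On the falling limb, Q drops from 67.7 to 28.3 m³/s between t = 3.5 h and t = 5.5 h (Δt = 2 h).
k = −Δt / ln(Q₂/Q₁) = −2 / ln(28.3/67.7) = 2.29 h.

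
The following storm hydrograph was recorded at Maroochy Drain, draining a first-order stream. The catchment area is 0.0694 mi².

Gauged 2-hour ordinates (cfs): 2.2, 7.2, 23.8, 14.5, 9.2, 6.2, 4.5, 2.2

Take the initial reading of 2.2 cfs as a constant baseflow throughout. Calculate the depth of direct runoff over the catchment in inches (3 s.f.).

Direct runoff: 0.0, 5.0, 21.6, 12.3, 7.0, 4.0, 2.3, 0.0 cfs; ΣQ_DR = 52.20 cfs.
V = ΣQ_DR · Δt = 52.20 × 7200 s = 3.758 × 10^5 ft³.
Over A = 0.0694 mi², depth = V / A = 2.33 in.

d ≈ 2.33 in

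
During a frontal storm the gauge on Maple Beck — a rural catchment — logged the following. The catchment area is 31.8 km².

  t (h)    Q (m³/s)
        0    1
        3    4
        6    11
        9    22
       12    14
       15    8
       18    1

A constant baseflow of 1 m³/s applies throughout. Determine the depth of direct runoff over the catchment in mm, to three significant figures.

d ≈ 18.3 mm

Direct runoff: 0.0, 3.0, 10.0, 21.0, 13.0, 7.0, 0.0 m³/s; ΣQ_DR = 54.00 m³/s.
V = ΣQ_DR · Δt = 54.00 × 10800 s = 5.832 × 10^5 m³.
Over A = 31.8 km², depth = V / A = 18.3 mm.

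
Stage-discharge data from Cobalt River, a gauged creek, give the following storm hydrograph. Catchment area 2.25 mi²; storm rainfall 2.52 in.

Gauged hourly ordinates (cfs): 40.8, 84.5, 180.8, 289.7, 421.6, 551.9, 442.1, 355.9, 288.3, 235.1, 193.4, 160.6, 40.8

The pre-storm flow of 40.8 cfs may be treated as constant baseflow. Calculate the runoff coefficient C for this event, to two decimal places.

ΣQ_DR = 2755 cfs; V = ΣQ_DR·Δt = 9.918 × 10^6 ft³.
Runoff depth d = V / A = 1.897 in.
C = d / P = 1.897 / 2.52 = 0.75.

C ≈ 0.75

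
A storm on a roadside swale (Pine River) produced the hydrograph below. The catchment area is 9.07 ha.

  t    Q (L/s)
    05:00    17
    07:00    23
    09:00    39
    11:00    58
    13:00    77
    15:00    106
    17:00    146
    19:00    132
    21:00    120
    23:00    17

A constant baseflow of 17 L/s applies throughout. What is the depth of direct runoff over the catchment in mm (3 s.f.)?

Direct runoff: 0.0, 6.0, 22.0, 41.0, 60.0, 89.0, 129.0, 115.0, 103.0, 0.0 L/s; ΣQ_DR = 565.0 L/s.
V = ΣQ_DR · Δt = 565.0 × 7200 s = 4.068 × 10^6 L.
Over A = 9.07 ha, depth = V / A = 44.9 mm.

d ≈ 44.9 mm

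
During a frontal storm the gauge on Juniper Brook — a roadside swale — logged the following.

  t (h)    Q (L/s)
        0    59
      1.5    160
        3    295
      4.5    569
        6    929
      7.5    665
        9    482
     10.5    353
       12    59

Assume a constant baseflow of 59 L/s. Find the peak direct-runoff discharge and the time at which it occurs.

Subtracting baseflow gives direct-runoff ordinates: 0.0, 101.0, 236.0, 510.0, 870.0, 606.0, 423.0, 294.0, 0.0 L/s.
The maximum is 870.0 L/s, occurring at the reading for t = 6 h.

Q_p = 870.0 L/s at t = 6 h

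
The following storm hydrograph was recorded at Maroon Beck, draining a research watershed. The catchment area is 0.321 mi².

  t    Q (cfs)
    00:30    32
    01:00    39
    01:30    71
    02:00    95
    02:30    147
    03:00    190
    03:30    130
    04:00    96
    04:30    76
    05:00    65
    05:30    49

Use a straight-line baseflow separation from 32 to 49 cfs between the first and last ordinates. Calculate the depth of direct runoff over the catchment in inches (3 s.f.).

Direct runoff: 0.00, 5.30, 35.60, 57.90, 108.20, 149.50, 87.80, 52.10, 30.40, 17.70, 0.00 cfs; ΣQ_DR = 544.5 cfs.
V = ΣQ_DR · Δt = 544.5 × 1800 s = 9.801 × 10^5 ft³.
Over A = 0.321 mi², depth = V / A = 1.31 in.

d ≈ 1.31 in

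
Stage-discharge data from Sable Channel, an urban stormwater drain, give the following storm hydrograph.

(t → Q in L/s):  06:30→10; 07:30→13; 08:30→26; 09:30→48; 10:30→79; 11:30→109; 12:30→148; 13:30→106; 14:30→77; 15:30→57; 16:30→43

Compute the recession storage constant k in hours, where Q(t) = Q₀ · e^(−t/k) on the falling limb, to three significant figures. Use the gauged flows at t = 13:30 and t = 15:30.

On the falling limb, Q drops from 106 to 57 L/s between t = 13:30 and t = 15:30 (Δt = 2 h).
k = −Δt / ln(Q₂/Q₁) = −2 / ln(57/106) = 3.22 h.

k ≈ 3.22 h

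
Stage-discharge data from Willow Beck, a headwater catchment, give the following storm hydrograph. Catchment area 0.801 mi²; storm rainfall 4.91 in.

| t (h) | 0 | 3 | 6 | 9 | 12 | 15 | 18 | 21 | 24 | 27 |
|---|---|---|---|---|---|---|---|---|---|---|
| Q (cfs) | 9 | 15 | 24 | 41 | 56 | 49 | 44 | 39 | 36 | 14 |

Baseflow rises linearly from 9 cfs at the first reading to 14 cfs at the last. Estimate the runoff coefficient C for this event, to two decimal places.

ΣQ_DR = 212.0 cfs; V = ΣQ_DR·Δt = 2.290 × 10^6 ft³.
Runoff depth d = V / A = 1.230 in.
C = d / P = 1.230 / 4.91 = 0.25.

C ≈ 0.25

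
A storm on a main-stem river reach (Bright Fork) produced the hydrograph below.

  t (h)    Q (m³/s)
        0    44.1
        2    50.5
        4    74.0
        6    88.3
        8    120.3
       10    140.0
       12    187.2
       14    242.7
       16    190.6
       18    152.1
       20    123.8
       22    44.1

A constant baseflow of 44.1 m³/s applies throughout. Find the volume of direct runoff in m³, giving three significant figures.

V ≈ 6.69 × 10^6 m³

Direct-runoff ordinates (Q − Q_b): 0.0, 6.4, 29.9, 44.2, 76.2, 95.9, 143.1, 198.6, 146.5, 108.0, 79.7, 0.0 m³/s.
ΣQ_DR = 928.5 m³/s.
With Δt = 2 h = 7200 s, V = ΣQ_DR · Δt = 928.5 × 7200 = 6.69 × 10^6 m³.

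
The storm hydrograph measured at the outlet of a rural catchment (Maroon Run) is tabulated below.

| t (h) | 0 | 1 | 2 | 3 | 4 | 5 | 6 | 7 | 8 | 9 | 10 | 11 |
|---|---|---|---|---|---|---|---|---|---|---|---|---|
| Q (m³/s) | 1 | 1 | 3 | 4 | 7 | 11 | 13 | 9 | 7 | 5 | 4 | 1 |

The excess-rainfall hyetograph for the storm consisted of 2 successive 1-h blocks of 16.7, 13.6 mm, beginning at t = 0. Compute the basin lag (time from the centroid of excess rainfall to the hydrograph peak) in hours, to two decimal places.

t_L ≈ 5.05 h

Centroid of excess rainfall: t_c = Σ P_i·t̄_i / ΣP_i = 0.9488 h (block centres at 0.5, 1.5 h).
Hydrograph peak occurs at t = 6 h, so basin lag t_L = 6 − 0.9488 = 5.05 h.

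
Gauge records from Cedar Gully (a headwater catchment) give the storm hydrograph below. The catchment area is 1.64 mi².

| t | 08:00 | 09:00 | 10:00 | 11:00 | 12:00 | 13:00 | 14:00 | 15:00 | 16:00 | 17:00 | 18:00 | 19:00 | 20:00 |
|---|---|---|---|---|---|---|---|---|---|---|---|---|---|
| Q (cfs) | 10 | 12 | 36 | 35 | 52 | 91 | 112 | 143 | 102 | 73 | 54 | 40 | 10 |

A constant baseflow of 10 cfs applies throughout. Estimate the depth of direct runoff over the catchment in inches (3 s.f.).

Direct runoff: 0.0, 2.0, 26.0, 25.0, 42.0, 81.0, 102.0, 133.0, 92.0, 63.0, 44.0, 30.0, 0.0 cfs; ΣQ_DR = 640.0 cfs.
V = ΣQ_DR · Δt = 640.0 × 3600 s = 2.304 × 10^6 ft³.
Over A = 1.64 mi², depth = V / A = 0.605 in.

d ≈ 0.605 in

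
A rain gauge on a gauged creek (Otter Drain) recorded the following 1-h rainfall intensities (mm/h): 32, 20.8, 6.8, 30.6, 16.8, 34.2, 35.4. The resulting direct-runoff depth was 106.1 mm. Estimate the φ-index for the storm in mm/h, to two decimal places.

φ ≈ 10.62 mm/h

Only the 6 blocks with intensity above φ contribute runoff: 32, 20.8, 30.6, 16.8, 34.2, 35.4 mm/h.
Σ(I−φ)·Δt = d  ⇒  (32+20.8+30.6+16.8+34.2+35.4 − 6φ)·1 = 106.1
φ = (169.8 − 106.1/1) / 6 = 10.62 mm/h.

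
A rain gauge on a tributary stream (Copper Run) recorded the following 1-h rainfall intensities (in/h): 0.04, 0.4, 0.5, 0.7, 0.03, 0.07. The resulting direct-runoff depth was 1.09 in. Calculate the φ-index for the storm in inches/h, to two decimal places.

Only the 3 blocks with intensity above φ contribute runoff: 0.4, 0.5, 0.7 in/h.
Σ(I−φ)·Δt = d  ⇒  (0.4+0.5+0.7 − 3φ)·1 = 1.09
φ = (1.600 − 1.09/1) / 3 = 0.17 in/h.

φ ≈ 0.17 in/h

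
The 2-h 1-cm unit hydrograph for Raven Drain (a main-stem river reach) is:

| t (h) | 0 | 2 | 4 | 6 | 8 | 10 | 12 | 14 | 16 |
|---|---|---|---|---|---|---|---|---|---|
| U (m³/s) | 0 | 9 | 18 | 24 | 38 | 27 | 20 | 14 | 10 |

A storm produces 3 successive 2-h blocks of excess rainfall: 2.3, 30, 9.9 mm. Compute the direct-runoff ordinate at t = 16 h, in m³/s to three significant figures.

Q ≈ 64.1 m³/s

By discrete convolution, Q_j = Σ (P_i / 10 mm) · U_{j−i}.
At t = 16 h (j=8): Q = (2.3/10)·10 + (30/10)·14 + (9.9/10)·20 = 64.1 m³/s.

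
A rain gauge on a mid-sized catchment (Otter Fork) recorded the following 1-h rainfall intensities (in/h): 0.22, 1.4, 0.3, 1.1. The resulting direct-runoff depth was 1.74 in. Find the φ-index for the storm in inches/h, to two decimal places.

Only the 2 blocks with intensity above φ contribute runoff: 1.4, 1.1 in/h.
Σ(I−φ)·Δt = d  ⇒  (1.4+1.1 − 2φ)·1 = 1.74
φ = (2.500 − 1.74/1) / 2 = 0.38 in/h.

φ ≈ 0.38 in/h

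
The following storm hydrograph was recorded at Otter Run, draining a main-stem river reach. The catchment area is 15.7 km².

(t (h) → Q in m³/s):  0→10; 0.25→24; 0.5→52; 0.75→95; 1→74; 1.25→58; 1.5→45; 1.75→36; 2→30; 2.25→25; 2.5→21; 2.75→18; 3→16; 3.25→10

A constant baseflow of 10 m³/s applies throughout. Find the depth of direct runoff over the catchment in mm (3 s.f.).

d ≈ 21.4 mm

Direct runoff: 0.0, 14.0, 42.0, 85.0, 64.0, 48.0, 35.0, 26.0, 20.0, 15.0, 11.0, 8.0, 6.0, 0.0 m³/s; ΣQ_DR = 374.0 m³/s.
V = ΣQ_DR · Δt = 374.0 × 900 s = 3.366 × 10^5 m³.
Over A = 15.7 km², depth = V / A = 21.4 mm.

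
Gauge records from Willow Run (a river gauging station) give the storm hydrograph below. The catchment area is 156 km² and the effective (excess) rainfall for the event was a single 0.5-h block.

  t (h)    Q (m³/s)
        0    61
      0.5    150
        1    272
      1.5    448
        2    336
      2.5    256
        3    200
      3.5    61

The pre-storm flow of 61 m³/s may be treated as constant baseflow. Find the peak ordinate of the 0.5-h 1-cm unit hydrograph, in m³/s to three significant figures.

Direct runoff: 0.0, 89.0, 211.0, 387.0, 275.0, 195.0, 139.0, 0.0 m³/s; ΣQ_DR = 1296 m³/s, peak = 387.0 m³/s.
Runoff depth d = ΣQ_DR·Δt / A = 1296 × 1800 / (156 km²) = 14.95 mm.
The 1-cm UH is the DRH scaled by (10 mm)/d, so U_p = 387.0 × 10/14.95 = 259 m³/s.

U_p ≈ 259 m³/s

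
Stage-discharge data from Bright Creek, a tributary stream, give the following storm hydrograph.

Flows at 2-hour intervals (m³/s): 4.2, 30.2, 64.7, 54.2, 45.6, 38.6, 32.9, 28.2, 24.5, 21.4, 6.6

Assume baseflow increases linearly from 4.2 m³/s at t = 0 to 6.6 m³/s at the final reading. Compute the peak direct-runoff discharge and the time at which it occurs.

Q_p = 60.02 m³/s at t = 4 h

Subtracting baseflow gives direct-runoff ordinates: 0.00, 25.76, 60.02, 49.28, 40.44, 33.20, 27.26, 22.32, 18.38, 15.04, 0.00 m³/s.
The maximum is 60.02 m³/s, occurring at the reading for t = 4 h.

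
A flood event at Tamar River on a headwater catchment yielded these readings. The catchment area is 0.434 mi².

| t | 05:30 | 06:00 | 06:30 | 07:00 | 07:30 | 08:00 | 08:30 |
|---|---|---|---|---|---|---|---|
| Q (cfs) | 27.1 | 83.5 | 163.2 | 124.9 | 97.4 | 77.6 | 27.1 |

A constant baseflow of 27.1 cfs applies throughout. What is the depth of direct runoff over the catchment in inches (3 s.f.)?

Direct runoff: 0.0, 56.4, 136.1, 97.8, 70.3, 50.5, 0.0 cfs; ΣQ_DR = 411.1 cfs.
V = ΣQ_DR · Δt = 411.1 × 1800 s = 7.400 × 10^5 ft³.
Over A = 0.434 mi², depth = V / A = 0.734 in.

d ≈ 0.734 in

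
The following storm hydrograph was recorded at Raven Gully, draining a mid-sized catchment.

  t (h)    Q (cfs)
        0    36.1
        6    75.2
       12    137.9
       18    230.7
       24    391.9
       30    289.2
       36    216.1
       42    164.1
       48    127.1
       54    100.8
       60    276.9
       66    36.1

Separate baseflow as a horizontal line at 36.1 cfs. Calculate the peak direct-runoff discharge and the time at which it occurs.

Q_p = 355.8 cfs at t = 24 h

Subtracting baseflow gives direct-runoff ordinates: 0.0, 39.1, 101.8, 194.6, 355.8, 253.1, 180.0, 128.0, 91.0, 64.7, 240.8, 0.0 cfs.
The maximum is 355.8 cfs, occurring at the reading for t = 24 h.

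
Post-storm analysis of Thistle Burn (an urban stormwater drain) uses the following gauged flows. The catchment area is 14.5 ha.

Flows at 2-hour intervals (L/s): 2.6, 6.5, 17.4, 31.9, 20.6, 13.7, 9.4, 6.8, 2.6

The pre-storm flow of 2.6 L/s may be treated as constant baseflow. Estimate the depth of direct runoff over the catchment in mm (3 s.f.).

Direct runoff: 0.0, 3.9, 14.8, 29.3, 18.0, 11.1, 6.8, 4.2, 0.0 L/s; ΣQ_DR = 88.10 L/s.
V = ΣQ_DR · Δt = 88.10 × 7200 s = 6.343 × 10^5 L.
Over A = 14.5 ha, depth = V / A = 4.37 mm.

d ≈ 4.37 mm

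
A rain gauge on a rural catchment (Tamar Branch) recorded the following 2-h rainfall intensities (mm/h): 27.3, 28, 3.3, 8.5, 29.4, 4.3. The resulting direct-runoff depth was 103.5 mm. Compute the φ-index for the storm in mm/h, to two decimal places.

φ ≈ 10.98 mm/h

Only the 3 blocks with intensity above φ contribute runoff: 27.3, 28, 29.4 mm/h.
Σ(I−φ)·Δt = d  ⇒  (27.3+28+29.4 − 3φ)·2 = 103.5
φ = (84.70 − 103.5/2) / 3 = 10.98 mm/h.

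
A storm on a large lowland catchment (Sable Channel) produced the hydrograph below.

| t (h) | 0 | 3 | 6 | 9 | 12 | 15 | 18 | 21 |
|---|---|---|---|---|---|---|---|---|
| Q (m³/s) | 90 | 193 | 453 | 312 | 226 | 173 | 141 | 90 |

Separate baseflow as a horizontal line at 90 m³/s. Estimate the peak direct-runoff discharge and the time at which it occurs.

Subtracting baseflow gives direct-runoff ordinates: 0.0, 103.0, 363.0, 222.0, 136.0, 83.0, 51.0, 0.0 m³/s.
The maximum is 363.0 m³/s, occurring at the reading for t = 6 h.

Q_p = 363.0 m³/s at t = 6 h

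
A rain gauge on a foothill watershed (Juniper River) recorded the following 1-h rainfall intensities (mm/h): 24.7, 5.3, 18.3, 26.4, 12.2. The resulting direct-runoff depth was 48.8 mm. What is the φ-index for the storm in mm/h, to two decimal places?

φ ≈ 8.20 mm/h

Only the 4 blocks with intensity above φ contribute runoff: 24.7, 18.3, 26.4, 12.2 mm/h.
Σ(I−φ)·Δt = d  ⇒  (24.7+18.3+26.4+12.2 − 4φ)·1 = 48.8
φ = (81.60 − 48.8/1) / 4 = 8.20 mm/h.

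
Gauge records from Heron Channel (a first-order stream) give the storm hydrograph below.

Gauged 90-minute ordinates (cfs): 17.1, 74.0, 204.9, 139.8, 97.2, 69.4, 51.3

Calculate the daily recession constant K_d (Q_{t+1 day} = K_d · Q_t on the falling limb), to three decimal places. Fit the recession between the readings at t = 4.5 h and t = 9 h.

Between t = 4.5 h and t = 9 h the flow falls from 139.8 to 51.3 cfs over 3×1.5 h = 4.5 h.
Per-interval ratio K = (51.3/139.8)^(1/3) = 0.7159; K_d = K^(24/1.5) = 0.005.

K_d ≈ 0.005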